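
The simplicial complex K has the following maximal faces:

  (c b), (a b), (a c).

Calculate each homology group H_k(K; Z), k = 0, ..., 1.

H_0 ≅ Z,  H_1 ≅ Z.

K has 3 vertices, 3 edges.
rank ∂_0 = 0, rank ∂_1 = 2 ⇒ b_0 = 3 − 0 − 2 = 1; all invariant factors of ∂_1 are 1 so no torsion. So H_0 = Z.
rank ∂_1 = 2, rank ∂_2 = 0 ⇒ b_1 = 3 − 2 − 0 = 1. So H_1 = Z.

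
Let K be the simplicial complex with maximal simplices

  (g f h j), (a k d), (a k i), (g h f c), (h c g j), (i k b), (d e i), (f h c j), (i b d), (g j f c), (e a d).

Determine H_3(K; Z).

We work with the vertex ordering a < b < c < d < e < f < g < h < i < j < k. The simplices of K, each written with vertices in increasing order, are:

  0-simplices (11): a, b, c, d, e, f, g, h, i, j, k
  1-simplices (22): ad, ae, ai, ak, bd, bi, bk, cf, cg, ch, cj, de, di, dk, ei, fg, fh, fj, gh, gj, hj, ik
  2-simplices (16): ade, adk, aik, bdi, bik, cfg, cfh, cfj, cgh, cgj, chj, dei, fgh, fgj, fhj, ghj
  3-simplices (5): cfgh, cfgj, cfhj, cghj, fghj

so the chain groups are C_0 ≅ Z^11, C_1 ≅ Z^22, C_2 ≅ Z^16, C_3 ≅ Z^5.

Boundary ∂_1: C_1 → C_0 sends each edge [p,q] (with p < q) to q − p. For instance
  ∂bd = d − b.
The 11×22 boundary matrix has rank 9 and Smith normal form diag(1,1,1,1,1,1,1,1,1).

∂_2: C_2 → C_1 acts by ∂[p,q,r] = [q,r] − [p,r] + [p,q]. For instance
  ∂chj = hj − cj + ch,
  ∂cfj = fj − cj + cf.
The 22×16 boundary matrix has rank 12 and Smith normal form diag(1,1,1,1,1,1,1,1,1,1,1,1).

∂_3: C_3 → C_2 sends each 3-simplex σ to the alternating sum Σ_i (−1)^i (σ with its i-th vertex removed). For instance
  ∂cfgh = fgh − cgh + cfh − cfg,
  ∂cghj = ghj − chj + cgj − cgh.
The resulting 16×5 matrix has rank 4, and its Smith normal form has invariant factors (1,1,1,1).

Reading off H_k = ker ∂_k / im ∂_{k+1}:

  H_3: rank ker ∂_3 − rank ∂_4 = (5 − 4) − 0 = 1, and there is no ∂_4, so H_3 = Z.

H_3 ≅ Z.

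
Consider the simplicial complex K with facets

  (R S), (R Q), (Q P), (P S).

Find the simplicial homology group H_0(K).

Order the vertices as P < Q < R < S. Listing each simplex with vertices in this order, K has dimension 1 with simplices:

  0-simplices (4): P, Q, R, S
  1-simplices (4): PQ, PS, QR, RS

giving chain groups C_0 ≅ Z^4, C_1 ≅ Z^4.

Boundary ∂_1: C_1 → C_0 is given by ∂[p,q] = [q] − [p]. For instance
  ∂RS = S − R.
The 4×4 boundary matrix has rank 3 and Smith normal form diag(1,1,1).

Computing H_k = (kernel of ∂_k) / (image of ∂_{k+1}):

  H_0: rank C_0 − rank ∂_1 = 4 − 3 = 1, and the invariant factors of ∂_1 are all 1, so H_0 ≅ Z.

H_0 = Z.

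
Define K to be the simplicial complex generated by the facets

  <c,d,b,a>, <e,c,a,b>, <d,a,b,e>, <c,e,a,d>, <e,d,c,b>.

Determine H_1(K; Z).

Fix the vertex order a < b < c < d < e and write every simplex with vertices in increasing order. Then dim K = 3 and the simplices of K are:

  0-simplices (5): a, b, c, d, e
  1-simplices (10): ab, ac, ad, ae, bc, bd, be, cd, ce, de
  2-simplices (10): abc, abd, abe, acd, ace, ade, bcd, bce, bde, cde
  3-simplices (5): abcd, abce, abde, acde, bcde

so the chain groups are C_0 ≅ Z^5, C_1 ≅ Z^10, C_2 ≅ Z^10, C_3 ≅ Z^5.

Boundary ∂_1: C_1 → C_0 is given by ∂[p,q] = [q] − [p]. For instance
  ∂ad = d − a.
The resulting 5×10 matrix has rank 4, and its Smith normal form has invariant factors (1,1,1,1).

∂_2: C_2 → C_1 sends each 2-simplex [p,q,r] to [q,r] − [p,r] + [p,q]. For instance
  ∂ade = de − ae + ad,
  ∂bde = de − be + bd.
This gives a 10×10 integer matrix of rank 6; reducing to Smith normal form yields diagonal entries (1,1,1,1,1,1).

Boundary ∂_3: C_3 → C_2 sends each 3-simplex σ to the alternating sum Σ_i (−1)^i (σ with its i-th vertex removed). For instance
  ∂abde = bde − ade + abe − abd,
  ∂abce = bce − ace + abe − abc.
The 10×5 boundary matrix has rank 4 and Smith normal form diag(1,1,1,1).

Reading off H_k = ker ∂_k / im ∂_{k+1}:

  H_1: rank ker ∂_1 − rank ∂_2 = (10 − 4) − 6 = 0, and the invariant factors of ∂_2 are all 1, so H_1 ≅ 0.

H_1 = 0.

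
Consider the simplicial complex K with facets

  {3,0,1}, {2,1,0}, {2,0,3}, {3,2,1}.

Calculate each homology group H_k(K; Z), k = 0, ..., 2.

Take the total order 0 < 1 < 2 < 3 on the vertex set. Then K (dimension 2) consists of the simplices:

  0-simplices (4): [0], [1], [2], [3]
  1-simplices (6): [0,1], [0,2], [0,3], [1,2], [1,3], [2,3]
  2-simplices (4): [0,1,2], [0,1,3], [0,2,3], [1,2,3]

giving chain groups C_0 ≅ Z^4, C_1 ≅ Z^6, C_2 ≅ Z^4.

Boundary ∂_1: C_1 → C_0 maps an edge to its endpoints' difference, ∂[p,q] = q − p. For instance
  ∂[0,3] = [3] − [0].
As a 4×6 matrix over Z this has rank 3, with invariant factors (1,1,1).

∂_2: C_2 → C_1 acts by ∂[p,q,r] = [q,r] − [p,r] + [p,q]. For instance
  ∂[0,2,3] = [2,3] − [0,3] + [0,2],
  ∂[0,1,3] = [1,3] − [0,3] + [0,1].
The resulting 6×4 matrix has rank 3, and its Smith normal form has invariant factors (1,1,1).

Computing H_k = (kernel of ∂_k) / (image of ∂_{k+1}):

  H_0: rank C_0 − rank ∂_1 = 4 − 3 = 1, and the invariant factors of ∂_1 are all 1, so H_0 = Z.
  H_1: rank ker ∂_1 − rank ∂_2 = (6 − 3) − 3 = 0, and the invariant factors of ∂_2 are all 1, so H_1 = 0.
  H_2: rank ker ∂_2 − rank ∂_3 = (4 − 3) − 0 = 1, and there is no ∂_3, so H_2 = Z.

H_0 ≅ Z,  H_1 = 0,  H_2 ≅ Z.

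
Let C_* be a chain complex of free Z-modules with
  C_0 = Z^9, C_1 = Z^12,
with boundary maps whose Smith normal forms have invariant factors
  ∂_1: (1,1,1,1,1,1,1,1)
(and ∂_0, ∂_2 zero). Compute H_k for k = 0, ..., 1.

H_0 = Z,  H_1 = Z^4.

H_0: b_0 = 9 − 0 − 8 = 1; torsion from ∂_1 factors > 1: none. So H_0 = Z.
H_1: b_1 = 12 − 8 − 0 = 4; torsion from ∂_2 factors > 1: none. So H_1 = Z^4.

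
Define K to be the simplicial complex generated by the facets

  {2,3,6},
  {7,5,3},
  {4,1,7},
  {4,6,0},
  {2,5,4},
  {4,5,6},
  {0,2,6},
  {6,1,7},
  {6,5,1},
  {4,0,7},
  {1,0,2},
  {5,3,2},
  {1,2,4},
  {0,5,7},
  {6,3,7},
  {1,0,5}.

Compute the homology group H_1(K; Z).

H_1 = Z^2.

We work with the vertex ordering 0 < 1 < 2 < 3 < 4 < 5 < 6 < 7. The simplices of K, each written with vertices in increasing order, are:

  0-simplices (8): [0], [1], [2], [3], [4], [5], [6], [7]
  1-simplices (24): (24 of them)
  2-simplices (16): [0,1,2], [0,1,5], [0,2,6], [0,4,6], [0,4,7], [0,5,7], [1,2,4], [1,4,7], [1,5,6], [1,6,7], [2,3,5], [2,3,6], [2,4,5], [3,5,7], [3,6,7], [4,5,6]

so the chain groups are C_0 ≅ Z^8, C_1 ≅ Z^24, C_2 ≅ Z^16.

Boundary ∂_1: C_1 → C_0 maps an edge to its endpoints' difference, ∂[p,q] = q − p. For instance
  ∂[2,5] = [5] − [2].
As a 8×24 matrix over Z this has rank 7, with invariant factors (1,1,1,1,1,1,1).

∂_2: C_2 → C_1 acts by ∂[p,q,r] = [q,r] − [p,r] + [p,q]. For instance
  ∂[0,1,2] = [1,2] − [0,2] + [0,1],
  ∂[0,5,7] = [5,7] − [0,7] + [0,5].
The 24×16 boundary matrix has rank 15 and Smith normal form diag(1,1,1,1,1,1,1,1,1,1,1,1,1,1,1).

From H_k ≅ ker(∂_k) / im(∂_{k+1}) we obtain:

  H_1: rank ker ∂_1 − rank ∂_2 = (24 − 7) − 15 = 2, and the invariant factors of ∂_2 are all 1, so H_1 ≅ Z^2.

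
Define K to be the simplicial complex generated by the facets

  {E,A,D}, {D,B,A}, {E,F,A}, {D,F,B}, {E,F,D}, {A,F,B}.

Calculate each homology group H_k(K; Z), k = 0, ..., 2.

Order the vertices as A < B < D < E < F. Listing each simplex with vertices in this order, K has dimension 2 with simplices:

  0-simplices (5): A, B, D, E, F
  1-simplices (9): AB, AD, AE, AF, BD, BF, DE, DF, EF
  2-simplices (6): ABD, ABF, ADE, AEF, BDF, DEF

so the chain groups are C_0 ≅ Z^5, C_1 ≅ Z^9, C_2 ≅ Z^6.

Boundary ∂_1: C_1 → C_0 is given by ∂[p,q] = [q] − [p].
The resulting 5×9 matrix has rank 4, and its Smith normal form has invariant factors (1,1,1,1).

∂_2: C_2 → C_1 acts by ∂[p,q,r] = [q,r] − [p,r] + [p,q]. For instance
  ∂ADE = DE − AE + AD,
  ∂BDF = DF − BF + BD.
The 9×6 boundary matrix has rank 5 and Smith normal form diag(1,1,1,1,1).

From H_k ≅ ker(∂_k) / im(∂_{k+1}) we obtain:

  H_0: rank C_0 − rank ∂_1 = 5 − 4 = 1, and the invariant factors of ∂_1 are all 1, so H_0 ≅ Z.
  H_1: rank ker ∂_1 − rank ∂_2 = (9 − 4) − 5 = 0, and the invariant factors of ∂_2 are all 1, so H_1 ≅ 0.
  H_2: rank ker ∂_2 − rank ∂_3 = (6 − 5) − 0 = 1, and there is no ∂_3, so H_2 ≅ Z.

H_0 = Z,  H_1 = 0,  H_2 = Z.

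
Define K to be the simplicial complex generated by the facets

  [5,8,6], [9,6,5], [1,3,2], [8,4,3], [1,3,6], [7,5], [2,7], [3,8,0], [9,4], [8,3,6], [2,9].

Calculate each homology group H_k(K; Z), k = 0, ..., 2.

Take the total order 0 < 1 < 2 < 3 < 4 < 5 < 6 < 7 < 8 < 9 on the vertex set. Then K (dimension 2) consists of the simplices:

  0-simplices (10): [0], [1], [2], [3], [4], [5], [6], [7], [8], [9]
  1-simplices (19): [0,3], [0,8], [1,2], [1,3], [1,6], [2,3], [2,7], [2,9], [3,4], [3,6], [3,8], [4,8], [4,9], [5,6], [5,7], [5,8], [5,9], [6,8], [6,9]
  2-simplices (7): [0,3,8], [1,2,3], [1,3,6], [3,4,8], [3,6,8], [5,6,8], [5,6,9]

giving chain groups C_0 ≅ Z^10, C_1 ≅ Z^19, C_2 ≅ Z^7.

Boundary ∂_1: C_1 → C_0 sends each edge [p,q] (with p < q) to q − p. For instance
  ∂[2,7] = [7] − [2].
As a 10×19 matrix over Z this has rank 9, with invariant factors (1,1,1,1,1,1,1,1,1).

Boundary ∂_2: C_2 → C_1 sends each 2-simplex [p,q,r] to [q,r] − [p,r] + [p,q]. For instance
  ∂[3,4,8] = [4,8] − [3,8] + [3,4],
  ∂[5,6,8] = [6,8] − [5,8] + [5,6].
The resulting 19×7 matrix has rank 7, and its Smith normal form has invariant factors (1,1,1,1,1,1,1).

Computing H_k = (kernel of ∂_k) / (image of ∂_{k+1}):

  H_0: rank C_0 − rank ∂_1 = 10 − 9 = 1, and the invariant factors of ∂_1 are all 1, so H_0 = Z.
  H_1: rank ker ∂_1 − rank ∂_2 = (19 − 9) − 7 = 3, and the invariant factors of ∂_2 are all 1, so H_1 = Z^3.
  H_2: rank ker ∂_2 − rank ∂_3 = (7 − 7) − 0 = 0, and there is no ∂_3, so H_2 = 0.

H_0 ≅ Z,  H_1 ≅ Z^3,  H_2 = 0.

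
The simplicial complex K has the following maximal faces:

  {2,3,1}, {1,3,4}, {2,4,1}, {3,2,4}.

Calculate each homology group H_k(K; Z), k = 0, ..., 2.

K has 4 vertices, 6 edges, 4 triangles.
rank ∂_0 = 0, rank ∂_1 = 3 ⇒ b_0 = 4 − 0 − 3 = 1; all invariant factors of ∂_1 are 1 so no torsion. So H_0 ≅ Z.
rank ∂_1 = 3, rank ∂_2 = 3 ⇒ b_1 = 6 − 3 − 3 = 0; all invariant factors of ∂_2 are 1 so no torsion. So H_1 ≅ 0.
rank ∂_2 = 3, rank ∂_3 = 0 ⇒ b_2 = 4 − 3 − 0 = 1. So H_2 ≅ Z.

H_0 ≅ Z,  H_1 = 0,  H_2 ≅ Z.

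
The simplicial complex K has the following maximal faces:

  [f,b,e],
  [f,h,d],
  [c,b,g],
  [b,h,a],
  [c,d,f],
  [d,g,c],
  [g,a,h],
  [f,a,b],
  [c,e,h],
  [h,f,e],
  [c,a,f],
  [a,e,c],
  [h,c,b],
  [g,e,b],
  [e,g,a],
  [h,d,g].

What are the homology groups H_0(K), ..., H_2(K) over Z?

We work with the vertex ordering a < b < c < d < e < f < g < h. The simplices of K, each written with vertices in increasing order, are:

  0-simplices (8): a, b, c, d, e, f, g, h
  1-simplices (24): ab, ac, ae, af, ag, ah, bc, be, bf, bg, bh, cd, ce, cf, cg, ch, df, dg, dh, ef, eg, eh, fh, gh
  2-simplices (16): abf, abh, ace, acf, aeg, agh, bcg, bch, bef, beg, cdf, cdg, ceh, dfh, dgh, efh

so the chain groups are C_0 ≅ Z^8, C_1 ≅ Z^24, C_2 ≅ Z^16.

∂_1: C_1 → C_0 maps an edge to its endpoints' difference, ∂[p,q] = q − p.
This gives a 8×24 integer matrix of rank 7; reducing to Smith normal form yields diagonal entries (1,1,1,1,1,1,1).

∂_2: C_2 → C_1 sends each 2-simplex [p,q,r] to [q,r] − [p,r] + [p,q]. For instance
  ∂bef = ef − bf + be,
  ∂agh = gh − ah + ag.
As a 24×16 matrix over Z this has rank 15, with invariant factors (1,1,1,1,1,1,1,1,1,1,1,1,1,1,1).

Computing H_k = (kernel of ∂_k) / (image of ∂_{k+1}):

  H_0: rank C_0 − rank ∂_1 = 8 − 7 = 1, and the invariant factors of ∂_1 are all 1, so H_0 = Z.
  H_1: rank ker ∂_1 − rank ∂_2 = (24 − 7) − 15 = 2, and the invariant factors of ∂_2 are all 1, so H_1 = Z^2.
  H_2: rank ker ∂_2 − rank ∂_3 = (16 − 15) − 0 = 1, and there is no ∂_3, so H_2 = Z.

(K is a triangulation of the torus T^2.)

H_0 ≅ Z,  H_1 ≅ Z^2,  H_2 ≅ Z.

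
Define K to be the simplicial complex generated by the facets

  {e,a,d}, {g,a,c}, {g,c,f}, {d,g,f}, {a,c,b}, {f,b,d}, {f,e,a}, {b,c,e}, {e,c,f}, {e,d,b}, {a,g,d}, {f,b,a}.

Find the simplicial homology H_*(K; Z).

H_0 ≅ Z,  H_1 ≅ Z/2,  H_2 = 0.

Fix the vertex order a < b < c < d < e < f < g and write every simplex with vertices in increasing order. Then dim K = 2 and the simplices of K are:

  0-simplices (7): a, b, c, d, e, f, g
  1-simplices (18): ab, ac, ad, ae, af, ag, bc, bd, be, bf, ce, cf, cg, de, df, dg, ef, fg
  2-simplices (12): abc, abf, acg, ade, adg, aef, bce, bde, bdf, cef, cfg, dfg

giving chain groups C_0 ≅ Z^7, C_1 ≅ Z^18, C_2 ≅ Z^12.

Boundary ∂_1: C_1 → C_0 is given by ∂[p,q] = [q] − [p].
As a 7×18 matrix over Z this has rank 6, with invariant factors (1,1,1,1,1,1).

Boundary ∂_2: C_2 → C_1 acts by ∂[p,q,r] = [q,r] − [p,r] + [p,q]. For instance
  ∂adg = dg − ag + ad,
  ∂ade = de − ae + ad.
The 18×12 boundary matrix has rank 12 and Smith normal form diag(1,1,1,1,1,1,1,1,1,1,1,2).

Reading off H_k = ker ∂_k / im ∂_{k+1}:

  H_0: rank C_0 − rank ∂_1 = 7 − 6 = 1, and the invariant factors of ∂_1 are all 1, so H_0 ≅ Z.
  H_1: rank ker ∂_1 − rank ∂_2 = (18 − 6) − 12 = 0, and ∂_2 has invariant factor 2 > 1, so H_1 ≅ Z/2.
  H_2: rank ker ∂_2 − rank ∂_3 = (12 − 12) − 0 = 0, and there is no ∂_3, so H_2 ≅ 0.

As a check, the Euler characteristic is 7 − 18 + 12 = 1, which agrees with 1 − 0 + 0 = 1.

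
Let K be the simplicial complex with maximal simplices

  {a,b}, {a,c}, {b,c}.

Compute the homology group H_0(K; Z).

K has 3 vertices, 3 edges.
rank ∂_0 = 0, rank ∂_1 = 2 ⇒ b_0 = 3 − 0 − 2 = 1; all invariant factors of ∂_1 are 1 so no torsion. So H_0 = Z.

H_0 = Z.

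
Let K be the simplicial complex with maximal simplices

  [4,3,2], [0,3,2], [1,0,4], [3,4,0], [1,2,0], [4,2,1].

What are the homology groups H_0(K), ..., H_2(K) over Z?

H_0 ≅ Z,  H_1 = 0,  H_2 ≅ Z.

Fix the vertex order 0 < 1 < 2 < 3 < 4 and write every simplex with vertices in increasing order. Then dim K = 2 and the simplices of K are:

  0-simplices (5): [0], [1], [2], [3], [4]
  1-simplices (9): [0,1], [0,2], [0,3], [0,4], [1,2], [1,4], [2,3], [2,4], [3,4]
  2-simplices (6): [0,1,2], [0,1,4], [0,2,3], [0,3,4], [1,2,4], [2,3,4]

so the chain groups are C_0 ≅ Z^5, C_1 ≅ Z^9, C_2 ≅ Z^6.

The boundary map ∂_1: C_1 → C_0 is given by ∂[p,q] = [q] − [p]. For instance
  ∂[0,1] = [1] − [0].
The 5×9 boundary matrix has rank 4 and Smith normal form diag(1,1,1,1).

Boundary ∂_2: C_2 → C_1 sends each 2-simplex [p,q,r] to [q,r] − [p,r] + [p,q]. For instance
  ∂[0,1,4] = [1,4] − [0,4] + [0,1],
  ∂[0,1,2] = [1,2] − [0,2] + [0,1].
As a 9×6 matrix over Z this has rank 5, with invariant factors (1,1,1,1,1).

Now H_k = ker ∂_k / im ∂_{k+1}, so:

  H_0: rank C_0 − rank ∂_1 = 5 − 4 = 1, and the invariant factors of ∂_1 are all 1, so H_0 = Z.
  H_1: rank ker ∂_1 − rank ∂_2 = (9 − 4) − 5 = 0, and the invariant factors of ∂_2 are all 1, so H_1 = 0.
  H_2: rank ker ∂_2 − rank ∂_3 = (6 − 5) − 0 = 1, and there is no ∂_3, so H_2 = Z.

As a check, the Euler characteristic is 5 − 9 + 6 = 2, which agrees with 1 − 0 + 1 = 2.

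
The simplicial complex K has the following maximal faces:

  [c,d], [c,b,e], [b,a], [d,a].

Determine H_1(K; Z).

H_1 = Z.

We work with the vertex ordering a < b < c < d < e. The simplices of K, each written with vertices in increasing order, are:

  0-simplices (5): a, b, c, d, e
  1-simplices (6): ab, ad, bc, be, cd, ce
  2-simplices (1): bce

so the chain groups are C_0 ≅ Z^5, C_1 ≅ Z^6, C_2 ≅ Z^1.

Boundary ∂_1: C_1 → C_0 maps an edge to its endpoints' difference, ∂[p,q] = q − p.
As a 5×6 matrix over Z this has rank 4, with invariant factors (1,1,1,1).

The boundary map ∂_2: C_2 → C_1 acts by ∂[p,q,r] = [q,r] − [p,r] + [p,q]. For instance
  ∂bce = ce − be + bc.
This gives a 6×1 integer matrix of rank 1; reducing to Smith normal form yields diagonal entries (1).

Now H_k = ker ∂_k / im ∂_{k+1}, so:

  H_1: rank ker ∂_1 − rank ∂_2 = (6 − 4) − 1 = 1, and the invariant factors of ∂_2 are all 1, so H_1 ≅ Z.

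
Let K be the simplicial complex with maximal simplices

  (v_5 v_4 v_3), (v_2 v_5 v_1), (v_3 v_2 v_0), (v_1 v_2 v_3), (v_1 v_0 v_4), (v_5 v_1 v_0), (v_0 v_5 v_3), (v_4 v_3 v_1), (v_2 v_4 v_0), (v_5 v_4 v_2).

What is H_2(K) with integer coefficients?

H_2 ≅ 0.

K has 6 vertices, 15 edges, 10 triangles.
rank ∂_2 = 10, rank ∂_3 = 0 ⇒ b_2 = 10 − 10 − 0 = 0. So H_2 ≅ 0.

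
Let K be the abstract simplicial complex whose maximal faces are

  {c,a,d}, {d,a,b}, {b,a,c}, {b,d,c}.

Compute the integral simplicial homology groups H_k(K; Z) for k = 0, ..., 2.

H_0 = Z,  H_1 = 0,  H_2 = Z.

K has 4 vertices, 6 edges, 4 triangles.
rank ∂_0 = 0, rank ∂_1 = 3 ⇒ b_0 = 4 − 0 − 3 = 1; all invariant factors of ∂_1 are 1 so no torsion. So H_0 ≅ Z.
rank ∂_1 = 3, rank ∂_2 = 3 ⇒ b_1 = 6 − 3 − 3 = 0; all invariant factors of ∂_2 are 1 so no torsion. So H_1 ≅ 0.
rank ∂_2 = 3, rank ∂_3 = 0 ⇒ b_2 = 4 − 3 − 0 = 1. So H_2 ≅ Z.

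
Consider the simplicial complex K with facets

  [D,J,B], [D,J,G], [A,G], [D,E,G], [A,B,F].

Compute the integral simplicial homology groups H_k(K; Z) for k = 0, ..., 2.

We work with the vertex ordering A < B < D < E < F < G < J. The simplices of K, each written with vertices in increasing order, are:

  0-simplices (7): A, B, D, E, F, G, J
  1-simplices (11): AB, AF, AG, BD, BF, BJ, DE, DG, DJ, EG, GJ
  2-simplices (4): ABF, BDJ, DEG, DGJ

giving chain groups C_0 ≅ Z^7, C_1 ≅ Z^11, C_2 ≅ Z^4.

Boundary ∂_1: C_1 → C_0 is given by ∂[p,q] = [q] − [p].
This gives a 7×11 integer matrix of rank 6; reducing to Smith normal form yields diagonal entries (1,1,1,1,1,1).

Boundary ∂_2: C_2 → C_1 sends each 2-simplex [p,q,r] to [q,r] − [p,r] + [p,q]. For instance
  ∂DGJ = GJ − DJ + DG,
  ∂BDJ = DJ − BJ + BD.
As a 11×4 matrix over Z this has rank 4, with invariant factors (1,1,1,1).

From H_k ≅ ker(∂_k) / im(∂_{k+1}) we obtain:

  H_0: rank C_0 − rank ∂_1 = 7 − 6 = 1, and the invariant factors of ∂_1 are all 1, so H_0 = Z.
  H_1: rank ker ∂_1 − rank ∂_2 = (11 − 6) − 4 = 1, and the invariant factors of ∂_2 are all 1, so H_1 = Z.
  H_2: rank ker ∂_2 − rank ∂_3 = (4 − 4) − 0 = 0, and there is no ∂_3, so H_2 = 0.

H_0 ≅ Z,  H_1 ≅ Z,  H_2 = 0.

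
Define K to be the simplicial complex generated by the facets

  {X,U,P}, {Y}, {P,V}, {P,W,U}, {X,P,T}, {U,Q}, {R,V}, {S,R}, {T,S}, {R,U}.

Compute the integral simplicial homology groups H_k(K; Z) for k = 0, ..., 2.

H_0 = Z^2,  H_1 = Z^2,  H_2 = 0.

Fix the vertex order P < Q < R < S < T < U < V < W < X < Y and write every simplex with vertices in increasing order. Then dim K = 2 and the simplices of K are:

  0-simplices (10): P, Q, R, S, T, U, V, W, X, Y
  1-simplices (13): PT, PU, PV, PW, PX, QU, RS, RU, RV, ST, TX, UW, UX
  2-simplices (3): PTX, PUW, PUX

Hence C_0 ≅ Z^10, C_1 ≅ Z^13, C_2 ≅ Z^3.

The boundary map ∂_1: C_1 → C_0 maps an edge to its endpoints' difference, ∂[p,q] = q − p. For instance
  ∂QU = U − Q.
As a 10×13 matrix over Z this has rank 8, with invariant factors (1,1,1,1,1,1,1,1).

Boundary ∂_2: C_2 → C_1 sends each 2-simplex [p,q,r] to [q,r] − [p,r] + [p,q]. For instance
  ∂PTX = TX − PX + PT,
  ∂PUW = UW − PW + PU.
The resulting 13×3 matrix has rank 3, and its Smith normal form has invariant factors (1,1,1).

Computing H_k = (kernel of ∂_k) / (image of ∂_{k+1}):

  H_0: rank C_0 − rank ∂_1 = 10 − 8 = 2, and the invariant factors of ∂_1 are all 1, so H_0 ≅ Z^2.
  H_1: rank ker ∂_1 − rank ∂_2 = (13 − 8) − 3 = 2, and the invariant factors of ∂_2 are all 1, so H_1 ≅ Z^2.
  H_2: rank ker ∂_2 − rank ∂_3 = (3 − 3) − 0 = 0, and there is no ∂_3, so H_2 ≅ 0.

As a check, the Euler characteristic is 10 − 13 + 3 = 0, which agrees with 2 − 2 + 0 = 0.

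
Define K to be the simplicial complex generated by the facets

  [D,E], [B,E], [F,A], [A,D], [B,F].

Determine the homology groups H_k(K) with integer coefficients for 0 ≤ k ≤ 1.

H_0 = Z,  H_1 = Z.

Fix the vertex order A < B < D < E < F and write every simplex with vertices in increasing order. Then dim K = 1 and the simplices of K are:

  0-simplices (5): A, B, D, E, F
  1-simplices (5): AD, AF, BE, BF, DE

Hence C_0 ≅ Z^5, C_1 ≅ Z^5.

The boundary map ∂_1: C_1 → C_0 is given by ∂[p,q] = [q] − [p].
As a 5×5 matrix over Z this has rank 4, with invariant factors (1,1,1,1).

Reading off H_k = ker ∂_k / im ∂_{k+1}:

  H_0: rank C_0 − rank ∂_1 = 5 − 4 = 1, and the invariant factors of ∂_1 are all 1, so H_0 = Z.
  H_1: rank ker ∂_1 − rank ∂_2 = (5 − 4) − 0 = 1, and there is no ∂_2, so H_1 = Z.

As a check, the Euler characteristic is 5 − 5 = 0, which agrees with 1 − 1 = 0.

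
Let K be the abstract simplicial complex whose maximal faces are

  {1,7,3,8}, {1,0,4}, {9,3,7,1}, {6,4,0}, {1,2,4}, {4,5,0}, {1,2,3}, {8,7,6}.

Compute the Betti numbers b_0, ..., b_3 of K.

b_0 = 1, b_1 = 1, b_2 = 0, b_3 = 0.

Take the total order 0 < 1 < 2 < 3 < 4 < 5 < 6 < 7 < 8 < 9 on the vertex set. Then K (dimension 3) consists of the simplices:

  0-simplices (10): [0], [1], [2], [3], [4], [5], [6], [7], [8], [9]
  1-simplices (21): [0,1], [0,4], [0,5], [0,6], [1,2], [1,3], [1,4], [1,7], [1,8], [1,9], [2,3], [2,4], [3,7], [3,8], [3,9], [4,5], [4,6], [6,7], [6,8], [7,8], [7,9]
  2-simplices (13): [0,1,4], [0,4,5], [0,4,6], [1,2,3], [1,2,4], [1,3,7], [1,3,8], [1,3,9], [1,7,8], [1,7,9], [3,7,8], [3,7,9], [6,7,8]
  3-simplices (2): [1,3,7,8], [1,3,7,9]

Hence C_0 ≅ Z^10, C_1 ≅ Z^21, C_2 ≅ Z^13, C_3 ≅ Z^2.

The boundary map ∂_1: C_1 → C_0 maps an edge to its endpoints' difference, ∂[p,q] = q − p.
This gives a 10×21 integer matrix of rank 9; reducing to Smith normal form yields diagonal entries (1,1,1,1,1,1,1,1,1).

Boundary ∂_2: C_2 → C_1 maps a triangle to the signed sum of its edges. For instance
  ∂[6,7,8] = [7,8] − [6,8] + [6,7],
  ∂[1,3,8] = [3,8] − [1,8] + [1,3].
The resulting 21×13 matrix has rank 11, and its Smith normal form has invariant factors (1,1,1,1,1,1,1,1,1,1,1).

The boundary map ∂_3: C_3 → C_2 sends each 3-simplex σ to the alternating sum Σ_i (−1)^i (σ with its i-th vertex removed). For instance
  ∂[1,3,7,9] = [3,7,9] − [1,7,9] + [1,3,9] − [1,3,7],
  ∂[1,3,7,8] = [3,7,8] − [1,7,8] + [1,3,8] − [1,3,7].
As a 13×2 matrix over Z this has rank 2, with invariant factors (1,1).

From H_k ≅ ker(∂_k) / im(∂_{k+1}) we obtain:

  H_0: rank C_0 − rank ∂_1 = 10 − 9 = 1, and the invariant factors of ∂_1 are all 1, so H_0 ≅ Z.
  H_1: rank ker ∂_1 − rank ∂_2 = (21 − 9) − 11 = 1, and the invariant factors of ∂_2 are all 1, so H_1 ≅ Z.
  H_2: rank ker ∂_2 − rank ∂_3 = (13 − 11) − 2 = 0, and the invariant factors of ∂_3 are all 1, so H_2 ≅ 0.
  H_3: rank ker ∂_3 − rank ∂_4 = (2 − 2) − 0 = 0, and there is no ∂_4, so H_3 ≅ 0.

As a check, the Euler characteristic is 10 − 21 + 13 − 2 = 0, which agrees with 1 − 1 + 0 − 0 = 0.

Hence the Betti numbers are b_0 = 1, b_1 = 1, b_2 = 0, b_3 = 0.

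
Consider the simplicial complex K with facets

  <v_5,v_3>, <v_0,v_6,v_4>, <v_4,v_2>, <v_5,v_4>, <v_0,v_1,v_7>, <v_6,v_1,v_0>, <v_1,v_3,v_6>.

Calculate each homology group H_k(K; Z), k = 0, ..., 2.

H_0 ≅ Z,  H_1 ≅ Z,  H_2 = 0.

Order the vertices as v_0 < v_1 < v_2 < v_3 < v_4 < v_5 < v_6 < v_7. Listing each simplex with vertices in this order, K has dimension 2 with simplices:

  0-simplices (8): [v_0], [v_1], [v_2], [v_3], [v_4], [v_5], [v_6], [v_7]
  1-simplices (12): [v_0,v_1], [v_0,v_4], [v_0,v_6], [v_0,v_7], [v_1,v_3], [v_1,v_6], [v_1,v_7], [v_2,v_4], [v_3,v_5], [v_3,v_6], [v_4,v_5], [v_4,v_6]
  2-simplices (4): [v_0,v_1,v_6], [v_0,v_1,v_7], [v_0,v_4,v_6], [v_1,v_3,v_6]

Hence C_0 ≅ Z^8, C_1 ≅ Z^12, C_2 ≅ Z^4.

Boundary ∂_1: C_1 → C_0 maps an edge to its endpoints' difference, ∂[p,q] = q − p. For instance
  ∂[v_4,v_6] = [v_6] − [v_4].
The resulting 8×12 matrix has rank 7, and its Smith normal form has invariant factors (1,1,1,1,1,1,1).

The boundary map ∂_2: C_2 → C_1 acts by ∂[p,q,r] = [q,r] − [p,r] + [p,q]. For instance
  ∂[v_0,v_1,v_6] = [v_1,v_6] − [v_0,v_6] + [v_0,v_1],
  ∂[v_1,v_3,v_6] = [v_3,v_6] − [v_1,v_6] + [v_1,v_3].
The resulting 12×4 matrix has rank 4, and its Smith normal form has invariant factors (1,1,1,1).

Reading off H_k = ker ∂_k / im ∂_{k+1}:

  H_0: rank C_0 − rank ∂_1 = 8 − 7 = 1, and the invariant factors of ∂_1 are all 1, so H_0 = Z.
  H_1: rank ker ∂_1 − rank ∂_2 = (12 − 7) − 4 = 1, and the invariant factors of ∂_2 are all 1, so H_1 = Z.
  H_2: rank ker ∂_2 − rank ∂_3 = (4 − 4) − 0 = 0, and there is no ∂_3, so H_2 = 0.

As a check, the Euler characteristic is 8 − 12 + 4 = 0, which agrees with 1 − 1 + 0 = 0.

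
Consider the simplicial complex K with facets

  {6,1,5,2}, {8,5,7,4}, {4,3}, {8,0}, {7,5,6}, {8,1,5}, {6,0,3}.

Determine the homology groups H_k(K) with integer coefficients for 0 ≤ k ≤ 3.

H_0 ≅ Z,  H_1 ≅ Z^2,  H_2 = 0,  H_3 = 0.

Take the total order 0 < 1 < 2 < 3 < 4 < 5 < 6 < 7 < 8 on the vertex set. Then K (dimension 3) consists of the simplices:

  0-simplices (9): [0], [1], [2], [3], [4], [5], [6], [7], [8]
  1-simplices (19): [0,3], [0,6], [0,8], [1,2], [1,5], [1,6], [1,8], [2,5], [2,6], [3,4], [3,6], [4,5], [4,7], [4,8], [5,6], [5,7], [5,8], [6,7], [7,8]
  2-simplices (11): [0,3,6], [1,2,5], [1,2,6], [1,5,6], [1,5,8], [2,5,6], [4,5,7], [4,5,8], [4,7,8], [5,6,7], [5,7,8]
  3-simplices (2): [1,2,5,6], [4,5,7,8]

giving chain groups C_0 ≅ Z^9, C_1 ≅ Z^19, C_2 ≅ Z^11, C_3 ≅ Z^2.

∂_1: C_1 → C_0 sends each edge [p,q] (with p < q) to q − p.
This gives a 9×19 integer matrix of rank 8; reducing to Smith normal form yields diagonal entries (1,1,1,1,1,1,1,1).

Boundary ∂_2: C_2 → C_1 maps a triangle to the signed sum of its edges. For instance
  ∂[4,5,7] = [5,7] − [4,7] + [4,5],
  ∂[1,2,5] = [2,5] − [1,5] + [1,2].
This gives a 19×11 integer matrix of rank 9; reducing to Smith normal form yields diagonal entries (1,1,1,1,1,1,1,1,1).

Boundary ∂_3: C_3 → C_2 sends each 3-simplex σ to the alternating sum Σ_i (−1)^i (σ with its i-th vertex removed). For instance
  ∂[1,2,5,6] = [2,5,6] − [1,5,6] + [1,2,6] − [1,2,5],
  ∂[4,5,7,8] = [5,7,8] − [4,7,8] + [4,5,8] − [4,5,7].
This gives a 11×2 integer matrix of rank 2; reducing to Smith normal form yields diagonal entries (1,1).

From H_k ≅ ker(∂_k) / im(∂_{k+1}) we obtain:

  H_0: rank C_0 − rank ∂_1 = 9 − 8 = 1, and the invariant factors of ∂_1 are all 1, so H_0 ≅ Z.
  H_1: rank ker ∂_1 − rank ∂_2 = (19 − 8) − 9 = 2, and the invariant factors of ∂_2 are all 1, so H_1 ≅ Z^2.
  H_2: rank ker ∂_2 − rank ∂_3 = (11 − 9) − 2 = 0, and the invariant factors of ∂_3 are all 1, so H_2 ≅ 0.
  H_3: rank ker ∂_3 − rank ∂_4 = (2 − 2) − 0 = 0, and there is no ∂_4, so H_3 ≅ 0.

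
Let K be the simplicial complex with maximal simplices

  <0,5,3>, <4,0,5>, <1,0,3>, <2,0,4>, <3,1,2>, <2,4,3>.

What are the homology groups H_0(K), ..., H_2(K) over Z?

Take the total order 0 < 1 < 2 < 3 < 4 < 5 on the vertex set. Then K (dimension 2) consists of the simplices:

  0-simplices (6): [0], [1], [2], [3], [4], [5]
  1-simplices (12): [0,1], [0,2], [0,3], [0,4], [0,5], [1,2], [1,3], [2,3], [2,4], [3,4], [3,5], [4,5]
  2-simplices (6): [0,1,3], [0,2,4], [0,3,5], [0,4,5], [1,2,3], [2,3,4]

giving chain groups C_0 ≅ Z^6, C_1 ≅ Z^12, C_2 ≅ Z^6.

∂_1: C_1 → C_0 sends each edge [p,q] (with p < q) to q − p. For instance
  ∂[0,4] = [4] − [0].
As a 6×12 matrix over Z this has rank 5, with invariant factors (1,1,1,1,1).

∂_2: C_2 → C_1 sends each 2-simplex [p,q,r] to [q,r] − [p,r] + [p,q]. For instance
  ∂[0,4,5] = [4,5] − [0,5] + [0,4],
  ∂[0,1,3] = [1,3] − [0,3] + [0,1].
The 12×6 boundary matrix has rank 6 and Smith normal form diag(1,1,1,1,1,1).

Now H_k = ker ∂_k / im ∂_{k+1}, so:

  H_0: rank C_0 − rank ∂_1 = 6 − 5 = 1, and the invariant factors of ∂_1 are all 1, so H_0 = Z.
  H_1: rank ker ∂_1 − rank ∂_2 = (12 − 5) − 6 = 1, and the invariant factors of ∂_2 are all 1, so H_1 = Z.
  H_2: rank ker ∂_2 − rank ∂_3 = (6 − 6) − 0 = 0, and there is no ∂_3, so H_2 = 0.

(K is a triangulation of the cylinder S^1 x I.)

H_0 ≅ Z,  H_1 ≅ Z,  H_2 = 0.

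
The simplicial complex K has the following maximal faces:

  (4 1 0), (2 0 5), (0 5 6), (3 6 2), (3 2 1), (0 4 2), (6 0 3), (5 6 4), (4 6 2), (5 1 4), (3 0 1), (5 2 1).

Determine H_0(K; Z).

H_0 = Z.

Take the total order 0 < 1 < 2 < 3 < 4 < 5 < 6 on the vertex set. Then K (dimension 2) consists of the simplices:

  0-simplices (7): [0], [1], [2], [3], [4], [5], [6]
  1-simplices (18): [0,1], [0,2], [0,3], [0,4], [0,5], [0,6], [1,2], [1,3], [1,4], [1,5], [2,3], [2,4], [2,5], [2,6], [3,6], [4,5], [4,6], [5,6]
  2-simplices (12): [0,1,3], [0,1,4], [0,2,4], [0,2,5], [0,3,6], [0,5,6], [1,2,3], [1,2,5], [1,4,5], [2,3,6], [2,4,6], [4,5,6]

Hence C_0 ≅ Z^7, C_1 ≅ Z^18, C_2 ≅ Z^12.

Boundary ∂_1: C_1 → C_0 is given by ∂[p,q] = [q] − [p]. For instance
  ∂[5,6] = [6] − [5].
This gives a 7×18 integer matrix of rank 6; reducing to Smith normal form yields diagonal entries (1,1,1,1,1,1).

Boundary ∂_2: C_2 → C_1 sends each 2-simplex [p,q,r] to [q,r] − [p,r] + [p,q]. For instance
  ∂[1,4,5] = [4,5] − [1,5] + [1,4],
  ∂[1,2,3] = [2,3] − [1,3] + [1,2].
This gives a 18×12 integer matrix of rank 12; reducing to Smith normal form yields diagonal entries (1,1,1,1,1,1,1,1,1,1,1,2).

Reading off H_k = ker ∂_k / im ∂_{k+1}:

  H_0: rank C_0 − rank ∂_1 = 7 − 6 = 1, and the invariant factors of ∂_1 are all 1, so H_0 ≅ Z.

(K is a triangulation of the real projective plane RP^2.)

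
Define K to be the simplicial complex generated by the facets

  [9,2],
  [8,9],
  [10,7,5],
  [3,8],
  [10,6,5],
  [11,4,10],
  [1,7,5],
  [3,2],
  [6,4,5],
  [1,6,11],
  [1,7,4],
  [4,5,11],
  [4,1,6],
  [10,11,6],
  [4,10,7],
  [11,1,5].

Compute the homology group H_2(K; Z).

Fix the vertex order 1 < 2 < 3 < 4 < 5 < 6 < 7 < 8 < 9 < 10 < 11 and write every simplex with vertices in increasing order. Then dim K = 2 and the simplices of K are:

  0-simplices (11): [1], [2], [3], [4], [5], [6], [7], [8], [9], [10], [11]
  1-simplices (22): (22 of them)
  2-simplices (12): [1,4,6], [1,4,7], [1,5,7], [1,5,11], [1,6,11], [4,5,6], [4,5,11], [4,7,10], [4,10,11], [5,6,10], [5,7,10], [6,10,11]

so the chain groups are C_0 ≅ Z^11, C_1 ≅ Z^22, C_2 ≅ Z^12.

The boundary map ∂_1: C_1 → C_0 is given by ∂[p,q] = [q] − [p]. For instance
  ∂[4,7] = [7] − [4].
This gives a 11×22 integer matrix of rank 9; reducing to Smith normal form yields diagonal entries (1,1,1,1,1,1,1,1,1).

The boundary map ∂_2: C_2 → C_1 sends each 2-simplex [p,q,r] to [q,r] − [p,r] + [p,q]. For instance
  ∂[4,7,10] = [7,10] − [4,10] + [4,7],
  ∂[1,5,7] = [5,7] − [1,7] + [1,5].
This gives a 22×12 integer matrix of rank 12; reducing to Smith normal form yields diagonal entries (1,1,1,1,1,1,1,1,1,1,1,2).

Now H_k = ker ∂_k / im ∂_{k+1}, so:

  H_2: rank ker ∂_2 − rank ∂_3 = (12 − 12) − 0 = 0, and there is no ∂_3, so H_2 ≅ 0.

(K is a triangulation of the disjoint union of the circle S^1 and the real projective plane RP^2.)

H_2 = 0.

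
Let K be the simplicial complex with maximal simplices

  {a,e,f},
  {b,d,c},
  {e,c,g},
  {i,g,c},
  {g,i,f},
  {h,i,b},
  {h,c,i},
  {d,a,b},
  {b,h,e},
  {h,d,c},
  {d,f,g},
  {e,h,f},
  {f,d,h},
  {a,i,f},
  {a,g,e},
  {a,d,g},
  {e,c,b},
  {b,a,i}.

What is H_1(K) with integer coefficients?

H_1 = Z ⊕ Z/2Z.

Order the vertices as a < b < c < d < e < f < g < h < i. Listing each simplex with vertices in this order, K has dimension 2 with simplices:

  0-simplices (9): a, b, c, d, e, f, g, h, i
  1-simplices (27): ab, ad, ae, af, ag, ai, bc, bd, be, bh, bi, cd, ce, cg, ch, ci, df, dg, dh, ef, eg, eh, fg, fh, fi, gi, hi
  2-simplices (18): abd, abi, adg, aef, aeg, afi, bcd, bce, beh, bhi, cdh, ceg, cgi, chi, dfg, dfh, efh, fgi

Hence C_0 ≅ Z^9, C_1 ≅ Z^27, C_2 ≅ Z^18.

Boundary ∂_1: C_1 → C_0 is given by ∂[p,q] = [q] − [p].
The 9×27 boundary matrix has rank 8 and Smith normal form diag(1,1,1,1,1,1,1,1).

Boundary ∂_2: C_2 → C_1 maps a triangle to the signed sum of its edges. For instance
  ∂fgi = gi − fi + fg,
  ∂dfg = fg − dg + df.
The resulting 27×18 matrix has rank 18, and its Smith normal form has invariant factors (1,1,1,1,1,1,1,1,1,1,1,1,1,1,1,1,1,2).

From H_k ≅ ker(∂_k) / im(∂_{k+1}) we obtain:

  H_1: rank ker ∂_1 − rank ∂_2 = (27 − 8) − 18 = 1, and ∂_2 has invariant factor 2 > 1, so H_1 = Z ⊕ Z/2Z.

(K is a triangulation of the Klein bottle.)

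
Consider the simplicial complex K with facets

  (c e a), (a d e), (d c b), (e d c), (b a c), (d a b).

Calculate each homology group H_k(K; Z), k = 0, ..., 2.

K has 5 vertices, 9 edges, 6 triangles.
rank ∂_0 = 0, rank ∂_1 = 4 ⇒ b_0 = 5 − 0 − 4 = 1; all invariant factors of ∂_1 are 1 so no torsion. So H_0 ≅ Z.
rank ∂_1 = 4, rank ∂_2 = 5 ⇒ b_1 = 9 − 4 − 5 = 0; all invariant factors of ∂_2 are 1 so no torsion. So H_1 ≅ 0.
rank ∂_2 = 5, rank ∂_3 = 0 ⇒ b_2 = 6 − 5 − 0 = 1. So H_2 ≅ Z.

H_0 = Z,  H_1 = 0,  H_2 = Z.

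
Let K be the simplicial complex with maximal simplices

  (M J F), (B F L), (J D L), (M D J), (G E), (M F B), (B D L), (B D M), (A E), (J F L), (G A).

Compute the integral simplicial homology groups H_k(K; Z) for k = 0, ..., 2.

H_0 ≅ Z^2,  H_1 ≅ Z,  H_2 ≅ Z.

Order the vertices as A < B < D < E < F < G < J < L < M. Listing each simplex with vertices in this order, K has dimension 2 with simplices:

  0-simplices (9): A, B, D, E, F, G, J, L, M
  1-simplices (15): AE, AG, BD, BF, BL, BM, DJ, DL, DM, EG, FJ, FL, FM, JL, JM
  2-simplices (8): BDL, BDM, BFL, BFM, DJL, DJM, FJL, FJM

giving chain groups C_0 ≅ Z^9, C_1 ≅ Z^15, C_2 ≅ Z^8.

The boundary map ∂_1: C_1 → C_0 maps an edge to its endpoints' difference, ∂[p,q] = q − p.
As a 9×15 matrix over Z this has rank 7, with invariant factors (1,1,1,1,1,1,1).

∂_2: C_2 → C_1 sends each 2-simplex [p,q,r] to [q,r] − [p,r] + [p,q]. For instance
  ∂BFL = FL − BL + BF,
  ∂FJM = JM − FM + FJ.
The resulting 15×8 matrix has rank 7, and its Smith normal form has invariant factors (1,1,1,1,1,1,1).

Reading off H_k = ker ∂_k / im ∂_{k+1}:

  H_0: rank C_0 − rank ∂_1 = 9 − 7 = 2, and the invariant factors of ∂_1 are all 1, so H_0 = Z^2.
  H_1: rank ker ∂_1 − rank ∂_2 = (15 − 7) − 7 = 1, and the invariant factors of ∂_2 are all 1, so H_1 = Z.
  H_2: rank ker ∂_2 − rank ∂_3 = (8 − 7) − 0 = 1, and there is no ∂_3, so H_2 = Z.

(K is a triangulation of the disjoint union of the 2-sphere S^2 and the circle S^1.)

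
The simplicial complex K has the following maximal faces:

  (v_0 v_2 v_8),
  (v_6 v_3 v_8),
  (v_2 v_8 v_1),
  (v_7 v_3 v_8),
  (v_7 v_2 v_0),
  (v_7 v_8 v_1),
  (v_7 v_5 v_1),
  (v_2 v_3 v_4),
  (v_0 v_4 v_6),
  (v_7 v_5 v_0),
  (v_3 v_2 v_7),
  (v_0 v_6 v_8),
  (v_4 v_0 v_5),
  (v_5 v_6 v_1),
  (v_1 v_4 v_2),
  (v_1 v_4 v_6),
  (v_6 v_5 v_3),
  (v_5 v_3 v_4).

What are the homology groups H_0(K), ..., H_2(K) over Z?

H_0 ≅ Z,  H_1 ≅ Z ⊕ Z/2Z,  H_2 = 0.

Order the vertices as v_0 < v_1 < v_2 < v_3 < v_4 < v_5 < v_6 < v_7 < v_8. Listing each simplex with vertices in this order, K has dimension 2 with simplices:

  0-simplices (9): [v_0], [v_1], [v_2], [v_3], [v_4], [v_5], [v_6], [v_7], [v_8]
  1-simplices (27): (27 of them)
  2-simplices (18): (18 of them)

Hence C_0 ≅ Z^9, C_1 ≅ Z^27, C_2 ≅ Z^18.

The boundary map ∂_1: C_1 → C_0 is given by ∂[p,q] = [q] − [p]. For instance
  ∂[v_1,v_2] = [v_2] − [v_1].
The resulting 9×27 matrix has rank 8, and its Smith normal form has invariant factors (1,1,1,1,1,1,1,1).

The boundary map ∂_2: C_2 → C_1 sends each 2-simplex [p,q,r] to [q,r] − [p,r] + [p,q]. For instance
  ∂[v_1,v_4,v_6] = [v_4,v_6] − [v_1,v_6] + [v_1,v_4],
  ∂[v_2,v_3,v_4] = [v_3,v_4] − [v_2,v_4] + [v_2,v_3].
The 27×18 boundary matrix has rank 18 and Smith normal form diag(1,1,1,1,1,1,1,1,1,1,1,1,1,1,1,1,1,2).

Now H_k = ker ∂_k / im ∂_{k+1}, so:

  H_0: rank C_0 − rank ∂_1 = 9 − 8 = 1, and the invariant factors of ∂_1 are all 1, so H_0 ≅ Z.
  H_1: rank ker ∂_1 − rank ∂_2 = (27 − 8) − 18 = 1, and ∂_2 has invariant factor 2 > 1, so H_1 ≅ Z ⊕ Z/2Z.
  H_2: rank ker ∂_2 − rank ∂_3 = (18 − 18) − 0 = 0, and there is no ∂_3, so H_2 ≅ 0.

As a check, the Euler characteristic is 9 − 27 + 18 = 0, which agrees with 1 − 1 + 0 = 0.
(K is a triangulation of the Klein bottle.)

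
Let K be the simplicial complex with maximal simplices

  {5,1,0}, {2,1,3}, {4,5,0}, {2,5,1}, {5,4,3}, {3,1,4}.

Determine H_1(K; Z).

H_1 = Z.

Order the vertices as 0 < 1 < 2 < 3 < 4 < 5. Listing each simplex with vertices in this order, K has dimension 2 with simplices:

  0-simplices (6): [0], [1], [2], [3], [4], [5]
  1-simplices (12): [0,1], [0,4], [0,5], [1,2], [1,3], [1,4], [1,5], [2,3], [2,5], [3,4], [3,5], [4,5]
  2-simplices (6): [0,1,5], [0,4,5], [1,2,3], [1,2,5], [1,3,4], [3,4,5]

Hence C_0 ≅ Z^6, C_1 ≅ Z^12, C_2 ≅ Z^6.

∂_1: C_1 → C_0 sends each edge [p,q] (with p < q) to q − p.
As a 6×12 matrix over Z this has rank 5, with invariant factors (1,1,1,1,1).

Boundary ∂_2: C_2 → C_1 acts by ∂[p,q,r] = [q,r] − [p,r] + [p,q]. For instance
  ∂[1,2,3] = [2,3] − [1,3] + [1,2],
  ∂[0,1,5] = [1,5] − [0,5] + [0,1].
The resulting 12×6 matrix has rank 6, and its Smith normal form has invariant factors (1,1,1,1,1,1).

From H_k ≅ ker(∂_k) / im(∂_{k+1}) we obtain:

  H_1: rank ker ∂_1 − rank ∂_2 = (12 − 5) − 6 = 1, and the invariant factors of ∂_2 are all 1, so H_1 = Z.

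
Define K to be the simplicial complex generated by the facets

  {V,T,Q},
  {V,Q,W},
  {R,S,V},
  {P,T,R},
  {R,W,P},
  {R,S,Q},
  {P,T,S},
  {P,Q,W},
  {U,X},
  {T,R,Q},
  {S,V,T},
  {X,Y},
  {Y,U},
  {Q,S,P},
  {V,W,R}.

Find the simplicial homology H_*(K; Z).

H_0 = Z^2,  H_1 = Z ⊕ Z/2Z,  H_2 = 0.

Fix the vertex order P < Q < R < S < T < U < V < W < X < Y and write every simplex with vertices in increasing order. Then dim K = 2 and the simplices of K are:

  0-simplices (10): P, Q, R, S, T, U, V, W, X, Y
  1-simplices (21): PQ, PR, PS, PT, PW, QR, QS, QT, QV, QW, RS, RT, RV, RW, ST, SV, TV, UX, UY, VW, XY
  2-simplices (12): PQS, PQW, PRT, PRW, PST, QRS, QRT, QTV, QVW, RSV, RVW, STV

giving chain groups C_0 ≅ Z^10, C_1 ≅ Z^21, C_2 ≅ Z^12.

The boundary map ∂_1: C_1 → C_0 is given by ∂[p,q] = [q] − [p]. For instance
  ∂QV = V − Q.
As a 10×21 matrix over Z this has rank 8, with invariant factors (1,1,1,1,1,1,1,1).

Boundary ∂_2: C_2 → C_1 maps a triangle to the signed sum of its edges. For instance
  ∂PST = ST − PT + PS,
  ∂QVW = VW − QW + QV.
The resulting 21×12 matrix has rank 12, and its Smith normal form has invariant factors (1,1,1,1,1,1,1,1,1,1,1,2).

Reading off H_k = ker ∂_k / im ∂_{k+1}:

  H_0: rank C_0 − rank ∂_1 = 10 − 8 = 2, and the invariant factors of ∂_1 are all 1, so H_0 ≅ Z^2.
  H_1: rank ker ∂_1 − rank ∂_2 = (21 − 8) − 12 = 1, and ∂_2 has invariant factor 2 > 1, so H_1 ≅ Z ⊕ Z/2Z.
  H_2: rank ker ∂_2 − rank ∂_3 = (12 − 12) − 0 = 0, and there is no ∂_3, so H_2 ≅ 0.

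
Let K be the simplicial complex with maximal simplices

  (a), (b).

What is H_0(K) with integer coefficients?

K has 2 vertices.
rank ∂_0 = 0, rank ∂_1 = 0 ⇒ b_0 = 2 − 0 − 0 = 2. So H_0 = Z^2.

H_0 = Z^2.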